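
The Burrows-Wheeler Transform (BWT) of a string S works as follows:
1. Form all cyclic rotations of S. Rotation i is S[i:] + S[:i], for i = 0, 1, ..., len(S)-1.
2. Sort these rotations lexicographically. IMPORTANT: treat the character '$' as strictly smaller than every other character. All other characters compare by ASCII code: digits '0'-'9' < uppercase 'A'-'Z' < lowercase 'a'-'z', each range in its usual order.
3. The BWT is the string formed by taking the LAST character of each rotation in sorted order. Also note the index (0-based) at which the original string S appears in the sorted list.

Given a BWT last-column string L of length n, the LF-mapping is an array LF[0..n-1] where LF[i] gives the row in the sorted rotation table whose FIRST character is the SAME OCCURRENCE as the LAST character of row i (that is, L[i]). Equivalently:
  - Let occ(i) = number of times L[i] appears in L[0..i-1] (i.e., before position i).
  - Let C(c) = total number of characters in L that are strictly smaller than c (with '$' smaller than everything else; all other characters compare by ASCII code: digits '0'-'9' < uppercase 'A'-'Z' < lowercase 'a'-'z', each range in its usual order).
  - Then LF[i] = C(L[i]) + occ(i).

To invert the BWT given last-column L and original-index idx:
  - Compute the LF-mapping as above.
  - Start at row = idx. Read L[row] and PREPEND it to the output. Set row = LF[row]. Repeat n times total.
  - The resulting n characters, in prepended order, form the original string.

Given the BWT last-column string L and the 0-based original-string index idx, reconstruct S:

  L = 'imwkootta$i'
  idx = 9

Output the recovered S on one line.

Answer: tomatokiwi$

Derivation:
LF mapping: 2 5 10 4 6 7 8 9 1 0 3
Walk LF starting at row 9, prepending L[row]:
  step 1: row=9, L[9]='$', prepend. Next row=LF[9]=0
  step 2: row=0, L[0]='i', prepend. Next row=LF[0]=2
  step 3: row=2, L[2]='w', prepend. Next row=LF[2]=10
  step 4: row=10, L[10]='i', prepend. Next row=LF[10]=3
  step 5: row=3, L[3]='k', prepend. Next row=LF[3]=4
  step 6: row=4, L[4]='o', prepend. Next row=LF[4]=6
  step 7: row=6, L[6]='t', prepend. Next row=LF[6]=8
  step 8: row=8, L[8]='a', prepend. Next row=LF[8]=1
  step 9: row=1, L[1]='m', prepend. Next row=LF[1]=5
  step 10: row=5, L[5]='o', prepend. Next row=LF[5]=7
  step 11: row=7, L[7]='t', prepend. Next row=LF[7]=9
Reversed output: tomatokiwi$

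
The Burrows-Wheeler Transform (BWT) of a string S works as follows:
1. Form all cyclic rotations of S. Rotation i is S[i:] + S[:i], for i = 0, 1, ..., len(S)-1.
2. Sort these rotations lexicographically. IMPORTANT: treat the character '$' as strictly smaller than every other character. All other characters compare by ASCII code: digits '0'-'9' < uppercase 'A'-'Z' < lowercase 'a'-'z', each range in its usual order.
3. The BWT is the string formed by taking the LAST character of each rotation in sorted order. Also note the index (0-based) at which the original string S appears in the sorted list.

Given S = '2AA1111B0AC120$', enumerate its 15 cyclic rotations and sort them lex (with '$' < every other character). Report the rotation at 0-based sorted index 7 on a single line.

Answer: 1B0AC120$2AA111

Derivation:
All 15 rotations (rotation i = S[i:]+S[:i]):
  rot[0] = 2AA1111B0AC120$
  rot[1] = AA1111B0AC120$2
  rot[2] = A1111B0AC120$2A
  rot[3] = 1111B0AC120$2AA
  rot[4] = 111B0AC120$2AA1
  rot[5] = 11B0AC120$2AA11
  rot[6] = 1B0AC120$2AA111
  rot[7] = B0AC120$2AA1111
  rot[8] = 0AC120$2AA1111B
  rot[9] = AC120$2AA1111B0
  rot[10] = C120$2AA1111B0A
  rot[11] = 120$2AA1111B0AC
  rot[12] = 20$2AA1111B0AC1
  rot[13] = 0$2AA1111B0AC12
  rot[14] = $2AA1111B0AC120
Sorted (with $ < everything):
  sorted[0] = $2AA1111B0AC120
  sorted[1] = 0$2AA1111B0AC12
  sorted[2] = 0AC120$2AA1111B
  sorted[3] = 1111B0AC120$2AA
  sorted[4] = 111B0AC120$2AA1
  sorted[5] = 11B0AC120$2AA11
  sorted[6] = 120$2AA1111B0AC
  sorted[7] = 1B0AC120$2AA111
  sorted[8] = 20$2AA1111B0AC1
  sorted[9] = 2AA1111B0AC120$
  sorted[10] = A1111B0AC120$2A
  sorted[11] = AA1111B0AC120$2
  sorted[12] = AC120$2AA1111B0
  sorted[13] = B0AC120$2AA1111
  sorted[14] = C120$2AA1111B0A
sorted[7] = 1B0AC120$2AA111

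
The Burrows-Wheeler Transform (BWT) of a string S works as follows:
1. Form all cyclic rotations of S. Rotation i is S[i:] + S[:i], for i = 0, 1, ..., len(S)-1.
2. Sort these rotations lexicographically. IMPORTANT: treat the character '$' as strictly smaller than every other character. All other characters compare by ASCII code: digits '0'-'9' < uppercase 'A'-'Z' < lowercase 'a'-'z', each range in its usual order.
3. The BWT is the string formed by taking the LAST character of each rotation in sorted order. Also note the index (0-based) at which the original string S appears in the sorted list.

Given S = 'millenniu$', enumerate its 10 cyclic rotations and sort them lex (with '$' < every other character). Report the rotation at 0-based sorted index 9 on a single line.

Answer: u$millenni

Derivation:
All 10 rotations (rotation i = S[i:]+S[:i]):
  rot[0] = millenniu$
  rot[1] = illenniu$m
  rot[2] = llenniu$mi
  rot[3] = lenniu$mil
  rot[4] = enniu$mill
  rot[5] = nniu$mille
  rot[6] = niu$millen
  rot[7] = iu$millenn
  rot[8] = u$millenni
  rot[9] = $millenniu
Sorted (with $ < everything):
  sorted[0] = $millenniu
  sorted[1] = enniu$mill
  sorted[2] = illenniu$m
  sorted[3] = iu$millenn
  sorted[4] = lenniu$mil
  sorted[5] = llenniu$mi
  sorted[6] = millenniu$
  sorted[7] = niu$millen
  sorted[8] = nniu$mille
  sorted[9] = u$millenni
sorted[9] = u$millenni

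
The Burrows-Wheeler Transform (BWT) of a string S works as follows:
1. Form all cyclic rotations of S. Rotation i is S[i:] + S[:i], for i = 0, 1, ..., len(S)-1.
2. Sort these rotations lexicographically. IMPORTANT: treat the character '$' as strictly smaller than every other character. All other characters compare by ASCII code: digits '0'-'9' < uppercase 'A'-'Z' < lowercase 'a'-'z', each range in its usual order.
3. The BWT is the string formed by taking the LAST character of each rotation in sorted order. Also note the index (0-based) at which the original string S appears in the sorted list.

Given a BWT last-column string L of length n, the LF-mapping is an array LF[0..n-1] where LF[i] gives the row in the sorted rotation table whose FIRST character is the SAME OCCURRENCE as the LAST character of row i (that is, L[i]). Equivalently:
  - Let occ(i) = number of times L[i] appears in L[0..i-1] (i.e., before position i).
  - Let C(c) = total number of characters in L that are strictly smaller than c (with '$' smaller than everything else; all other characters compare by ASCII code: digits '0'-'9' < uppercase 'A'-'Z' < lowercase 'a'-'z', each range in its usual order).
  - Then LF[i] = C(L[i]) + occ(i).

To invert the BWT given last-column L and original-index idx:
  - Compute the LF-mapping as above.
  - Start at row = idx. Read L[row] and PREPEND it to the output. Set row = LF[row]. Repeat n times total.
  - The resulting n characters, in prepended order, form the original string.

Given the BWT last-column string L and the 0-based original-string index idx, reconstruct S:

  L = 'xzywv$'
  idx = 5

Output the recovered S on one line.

LF mapping: 3 5 4 2 1 0
Walk LF starting at row 5, prepending L[row]:
  step 1: row=5, L[5]='$', prepend. Next row=LF[5]=0
  step 2: row=0, L[0]='x', prepend. Next row=LF[0]=3
  step 3: row=3, L[3]='w', prepend. Next row=LF[3]=2
  step 4: row=2, L[2]='y', prepend. Next row=LF[2]=4
  step 5: row=4, L[4]='v', prepend. Next row=LF[4]=1
  step 6: row=1, L[1]='z', prepend. Next row=LF[1]=5
Reversed output: zvywx$

Answer: zvywx$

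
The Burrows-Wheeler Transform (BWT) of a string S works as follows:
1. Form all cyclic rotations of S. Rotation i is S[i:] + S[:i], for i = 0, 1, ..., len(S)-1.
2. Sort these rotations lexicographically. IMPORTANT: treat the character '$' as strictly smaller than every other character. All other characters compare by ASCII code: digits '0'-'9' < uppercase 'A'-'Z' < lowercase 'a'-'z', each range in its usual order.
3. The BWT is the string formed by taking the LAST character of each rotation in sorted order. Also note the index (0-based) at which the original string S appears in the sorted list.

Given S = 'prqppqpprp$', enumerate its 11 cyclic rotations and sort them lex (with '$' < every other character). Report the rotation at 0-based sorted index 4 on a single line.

All 11 rotations (rotation i = S[i:]+S[:i]):
  rot[0] = prqppqpprp$
  rot[1] = rqppqpprp$p
  rot[2] = qppqpprp$pr
  rot[3] = ppqpprp$prq
  rot[4] = pqpprp$prqp
  rot[5] = qpprp$prqpp
  rot[6] = pprp$prqppq
  rot[7] = prp$prqppqp
  rot[8] = rp$prqppqpp
  rot[9] = p$prqppqppr
  rot[10] = $prqppqpprp
Sorted (with $ < everything):
  sorted[0] = $prqppqpprp
  sorted[1] = p$prqppqppr
  sorted[2] = ppqpprp$prq
  sorted[3] = pprp$prqppq
  sorted[4] = pqpprp$prqp
  sorted[5] = prp$prqppqp
  sorted[6] = prqppqpprp$
  sorted[7] = qppqpprp$pr
  sorted[8] = qpprp$prqpp
  sorted[9] = rp$prqppqpp
  sorted[10] = rqppqpprp$p
sorted[4] = pqpprp$prqp

Answer: pqpprp$prqp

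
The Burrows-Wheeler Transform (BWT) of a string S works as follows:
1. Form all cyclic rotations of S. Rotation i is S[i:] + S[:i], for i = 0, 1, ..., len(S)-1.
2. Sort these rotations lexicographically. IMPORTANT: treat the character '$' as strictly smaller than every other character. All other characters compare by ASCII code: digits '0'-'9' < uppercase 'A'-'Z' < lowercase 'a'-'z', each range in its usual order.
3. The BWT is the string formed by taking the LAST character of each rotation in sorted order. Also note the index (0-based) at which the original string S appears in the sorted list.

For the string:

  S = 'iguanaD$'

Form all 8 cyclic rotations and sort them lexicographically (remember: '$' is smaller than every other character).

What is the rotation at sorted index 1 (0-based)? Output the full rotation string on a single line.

Answer: D$iguana

Derivation:
All 8 rotations (rotation i = S[i:]+S[:i]):
  rot[0] = iguanaD$
  rot[1] = guanaD$i
  rot[2] = uanaD$ig
  rot[3] = anaD$igu
  rot[4] = naD$igua
  rot[5] = aD$iguan
  rot[6] = D$iguana
  rot[7] = $iguanaD
Sorted (with $ < everything):
  sorted[0] = $iguanaD
  sorted[1] = D$iguana
  sorted[2] = aD$iguan
  sorted[3] = anaD$igu
  sorted[4] = guanaD$i
  sorted[5] = iguanaD$
  sorted[6] = naD$igua
  sorted[7] = uanaD$ig
sorted[1] = D$iguana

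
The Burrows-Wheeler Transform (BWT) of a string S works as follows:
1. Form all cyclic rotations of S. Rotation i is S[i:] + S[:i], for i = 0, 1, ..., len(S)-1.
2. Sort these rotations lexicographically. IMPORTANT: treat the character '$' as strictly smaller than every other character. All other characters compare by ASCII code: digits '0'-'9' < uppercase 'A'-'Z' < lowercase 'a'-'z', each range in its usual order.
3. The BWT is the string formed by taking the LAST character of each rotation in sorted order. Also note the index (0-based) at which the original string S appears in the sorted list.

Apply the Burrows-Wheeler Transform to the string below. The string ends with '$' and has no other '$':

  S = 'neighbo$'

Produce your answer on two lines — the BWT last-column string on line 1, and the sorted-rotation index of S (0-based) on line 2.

Answer: ohnige$b
6

Derivation:
All 8 rotations (rotation i = S[i:]+S[:i]):
  rot[0] = neighbo$
  rot[1] = eighbo$n
  rot[2] = ighbo$ne
  rot[3] = ghbo$nei
  rot[4] = hbo$neig
  rot[5] = bo$neigh
  rot[6] = o$neighb
  rot[7] = $neighbo
Sorted (with $ < everything):
  sorted[0] = $neighbo  (last char: 'o')
  sorted[1] = bo$neigh  (last char: 'h')
  sorted[2] = eighbo$n  (last char: 'n')
  sorted[3] = ghbo$nei  (last char: 'i')
  sorted[4] = hbo$neig  (last char: 'g')
  sorted[5] = ighbo$ne  (last char: 'e')
  sorted[6] = neighbo$  (last char: '$')
  sorted[7] = o$neighb  (last char: 'b')
Last column: ohnige$b
Original string S is at sorted index 6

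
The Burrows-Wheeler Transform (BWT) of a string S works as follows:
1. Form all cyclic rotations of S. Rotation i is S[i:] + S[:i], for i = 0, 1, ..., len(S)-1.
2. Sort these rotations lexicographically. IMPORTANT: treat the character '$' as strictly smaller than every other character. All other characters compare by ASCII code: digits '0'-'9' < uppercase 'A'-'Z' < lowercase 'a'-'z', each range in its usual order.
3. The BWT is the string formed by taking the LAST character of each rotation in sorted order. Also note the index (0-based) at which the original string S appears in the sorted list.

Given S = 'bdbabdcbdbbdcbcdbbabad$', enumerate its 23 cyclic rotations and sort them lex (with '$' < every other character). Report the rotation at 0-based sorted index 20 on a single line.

Answer: dbbdcbcdbbabad$bdbabdcb

Derivation:
All 23 rotations (rotation i = S[i:]+S[:i]):
  rot[0] = bdbabdcbdbbdcbcdbbabad$
  rot[1] = dbabdcbdbbdcbcdbbabad$b
  rot[2] = babdcbdbbdcbcdbbabad$bd
  rot[3] = abdcbdbbdcbcdbbabad$bdb
  rot[4] = bdcbdbbdcbcdbbabad$bdba
  rot[5] = dcbdbbdcbcdbbabad$bdbab
  rot[6] = cbdbbdcbcdbbabad$bdbabd
  rot[7] = bdbbdcbcdbbabad$bdbabdc
  rot[8] = dbbdcbcdbbabad$bdbabdcb
  rot[9] = bbdcbcdbbabad$bdbabdcbd
  rot[10] = bdcbcdbbabad$bdbabdcbdb
  rot[11] = dcbcdbbabad$bdbabdcbdbb
  rot[12] = cbcdbbabad$bdbabdcbdbbd
  rot[13] = bcdbbabad$bdbabdcbdbbdc
  rot[14] = cdbbabad$bdbabdcbdbbdcb
  rot[15] = dbbabad$bdbabdcbdbbdcbc
  rot[16] = bbabad$bdbabdcbdbbdcbcd
  rot[17] = babad$bdbabdcbdbbdcbcdb
  rot[18] = abad$bdbabdcbdbbdcbcdbb
  rot[19] = bad$bdbabdcbdbbdcbcdbba
  rot[20] = ad$bdbabdcbdbbdcbcdbbab
  rot[21] = d$bdbabdcbdbbdcbcdbbaba
  rot[22] = $bdbabdcbdbbdcbcdbbabad
Sorted (with $ < everything):
  sorted[0] = $bdbabdcbdbbdcbcdbbabad
  sorted[1] = abad$bdbabdcbdbbdcbcdbb
  sorted[2] = abdcbdbbdcbcdbbabad$bdb
  sorted[3] = ad$bdbabdcbdbbdcbcdbbab
  sorted[4] = babad$bdbabdcbdbbdcbcdb
  sorted[5] = babdcbdbbdcbcdbbabad$bd
  sorted[6] = bad$bdbabdcbdbbdcbcdbba
  sorted[7] = bbabad$bdbabdcbdbbdcbcd
  sorted[8] = bbdcbcdbbabad$bdbabdcbd
  sorted[9] = bcdbbabad$bdbabdcbdbbdc
  sorted[10] = bdbabdcbdbbdcbcdbbabad$
  sorted[11] = bdbbdcbcdbbabad$bdbabdc
  sorted[12] = bdcbcdbbabad$bdbabdcbdb
  sorted[13] = bdcbdbbdcbcdbbabad$bdba
  sorted[14] = cbcdbbabad$bdbabdcbdbbd
  sorted[15] = cbdbbdcbcdbbabad$bdbabd
  sorted[16] = cdbbabad$bdbabdcbdbbdcb
  sorted[17] = d$bdbabdcbdbbdcbcdbbaba
  sorted[18] = dbabdcbdbbdcbcdbbabad$b
  sorted[19] = dbbabad$bdbabdcbdbbdcbc
  sorted[20] = dbbdcbcdbbabad$bdbabdcb
  sorted[21] = dcbcdbbabad$bdbabdcbdbb
  sorted[22] = dcbdbbdcbcdbbabad$bdbab
sorted[20] = dbbdcbcdbbabad$bdbabdcb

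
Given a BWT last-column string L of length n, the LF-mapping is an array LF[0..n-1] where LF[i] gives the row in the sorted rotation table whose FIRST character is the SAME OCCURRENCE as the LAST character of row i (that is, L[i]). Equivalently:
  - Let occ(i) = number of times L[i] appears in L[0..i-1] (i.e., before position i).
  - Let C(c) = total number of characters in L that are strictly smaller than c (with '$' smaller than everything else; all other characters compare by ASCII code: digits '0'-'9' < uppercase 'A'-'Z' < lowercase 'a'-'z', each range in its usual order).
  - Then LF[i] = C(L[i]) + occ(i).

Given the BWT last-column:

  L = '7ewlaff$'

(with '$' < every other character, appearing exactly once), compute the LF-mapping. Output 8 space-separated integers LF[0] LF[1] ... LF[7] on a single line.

Answer: 1 3 7 6 2 4 5 0

Derivation:
Char counts: '$':1, '7':1, 'a':1, 'e':1, 'f':2, 'l':1, 'w':1
C (first-col start): C('$')=0, C('7')=1, C('a')=2, C('e')=3, C('f')=4, C('l')=6, C('w')=7
L[0]='7': occ=0, LF[0]=C('7')+0=1+0=1
L[1]='e': occ=0, LF[1]=C('e')+0=3+0=3
L[2]='w': occ=0, LF[2]=C('w')+0=7+0=7
L[3]='l': occ=0, LF[3]=C('l')+0=6+0=6
L[4]='a': occ=0, LF[4]=C('a')+0=2+0=2
L[5]='f': occ=0, LF[5]=C('f')+0=4+0=4
L[6]='f': occ=1, LF[6]=C('f')+1=4+1=5
L[7]='$': occ=0, LF[7]=C('$')+0=0+0=0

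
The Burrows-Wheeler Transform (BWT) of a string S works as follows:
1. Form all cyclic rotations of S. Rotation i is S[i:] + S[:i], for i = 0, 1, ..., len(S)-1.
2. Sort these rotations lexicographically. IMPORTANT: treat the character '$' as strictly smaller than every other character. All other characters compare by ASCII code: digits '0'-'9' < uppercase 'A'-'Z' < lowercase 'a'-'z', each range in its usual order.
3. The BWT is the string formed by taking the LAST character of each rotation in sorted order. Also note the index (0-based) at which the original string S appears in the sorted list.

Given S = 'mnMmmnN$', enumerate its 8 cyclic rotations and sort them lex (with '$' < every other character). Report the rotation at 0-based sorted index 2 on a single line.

All 8 rotations (rotation i = S[i:]+S[:i]):
  rot[0] = mnMmmnN$
  rot[1] = nMmmnN$m
  rot[2] = MmmnN$mn
  rot[3] = mmnN$mnM
  rot[4] = mnN$mnMm
  rot[5] = nN$mnMmm
  rot[6] = N$mnMmmn
  rot[7] = $mnMmmnN
Sorted (with $ < everything):
  sorted[0] = $mnMmmnN
  sorted[1] = MmmnN$mn
  sorted[2] = N$mnMmmn
  sorted[3] = mmnN$mnM
  sorted[4] = mnMmmnN$
  sorted[5] = mnN$mnMm
  sorted[6] = nMmmnN$m
  sorted[7] = nN$mnMmm
sorted[2] = N$mnMmmn

Answer: N$mnMmmn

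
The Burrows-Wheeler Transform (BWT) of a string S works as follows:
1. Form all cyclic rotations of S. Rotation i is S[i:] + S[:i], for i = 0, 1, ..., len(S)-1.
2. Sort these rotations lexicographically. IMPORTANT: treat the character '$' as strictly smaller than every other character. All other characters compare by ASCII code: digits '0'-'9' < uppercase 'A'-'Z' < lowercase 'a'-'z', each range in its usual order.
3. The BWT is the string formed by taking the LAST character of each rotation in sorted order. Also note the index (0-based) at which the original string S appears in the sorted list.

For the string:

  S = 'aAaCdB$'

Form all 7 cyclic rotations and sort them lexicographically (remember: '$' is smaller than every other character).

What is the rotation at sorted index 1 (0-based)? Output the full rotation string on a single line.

Answer: AaCdB$a

Derivation:
All 7 rotations (rotation i = S[i:]+S[:i]):
  rot[0] = aAaCdB$
  rot[1] = AaCdB$a
  rot[2] = aCdB$aA
  rot[3] = CdB$aAa
  rot[4] = dB$aAaC
  rot[5] = B$aAaCd
  rot[6] = $aAaCdB
Sorted (with $ < everything):
  sorted[0] = $aAaCdB
  sorted[1] = AaCdB$a
  sorted[2] = B$aAaCd
  sorted[3] = CdB$aAa
  sorted[4] = aAaCdB$
  sorted[5] = aCdB$aA
  sorted[6] = dB$aAaC
sorted[1] = AaCdB$a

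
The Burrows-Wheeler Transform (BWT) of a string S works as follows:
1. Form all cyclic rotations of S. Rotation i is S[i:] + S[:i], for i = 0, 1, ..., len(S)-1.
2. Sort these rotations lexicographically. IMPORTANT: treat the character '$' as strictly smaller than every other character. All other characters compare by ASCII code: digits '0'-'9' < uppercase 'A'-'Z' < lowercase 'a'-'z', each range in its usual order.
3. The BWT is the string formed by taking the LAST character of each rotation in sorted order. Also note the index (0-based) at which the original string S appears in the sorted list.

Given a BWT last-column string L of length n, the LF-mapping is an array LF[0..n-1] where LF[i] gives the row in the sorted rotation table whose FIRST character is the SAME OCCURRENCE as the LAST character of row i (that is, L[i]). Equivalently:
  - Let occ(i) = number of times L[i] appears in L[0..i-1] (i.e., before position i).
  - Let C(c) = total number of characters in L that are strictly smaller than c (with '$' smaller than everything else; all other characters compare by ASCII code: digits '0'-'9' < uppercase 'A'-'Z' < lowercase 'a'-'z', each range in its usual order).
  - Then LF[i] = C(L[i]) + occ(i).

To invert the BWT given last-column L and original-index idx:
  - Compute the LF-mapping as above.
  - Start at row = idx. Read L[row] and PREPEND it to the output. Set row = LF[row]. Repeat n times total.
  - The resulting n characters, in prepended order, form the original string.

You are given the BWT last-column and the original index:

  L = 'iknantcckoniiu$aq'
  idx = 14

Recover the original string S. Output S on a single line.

LF mapping: 5 8 10 1 11 15 3 4 9 13 12 6 7 16 0 2 14
Walk LF starting at row 14, prepending L[row]:
  step 1: row=14, L[14]='$', prepend. Next row=LF[14]=0
  step 2: row=0, L[0]='i', prepend. Next row=LF[0]=5
  step 3: row=5, L[5]='t', prepend. Next row=LF[5]=15
  step 4: row=15, L[15]='a', prepend. Next row=LF[15]=2
  step 5: row=2, L[2]='n', prepend. Next row=LF[2]=10
  step 6: row=10, L[10]='n', prepend. Next row=LF[10]=12
  step 7: row=12, L[12]='i', prepend. Next row=LF[12]=7
  step 8: row=7, L[7]='c', prepend. Next row=LF[7]=4
  step 9: row=4, L[4]='n', prepend. Next row=LF[4]=11
  step 10: row=11, L[11]='i', prepend. Next row=LF[11]=6
  step 11: row=6, L[6]='c', prepend. Next row=LF[6]=3
  step 12: row=3, L[3]='a', prepend. Next row=LF[3]=1
  step 13: row=1, L[1]='k', prepend. Next row=LF[1]=8
  step 14: row=8, L[8]='k', prepend. Next row=LF[8]=9
  step 15: row=9, L[9]='o', prepend. Next row=LF[9]=13
  step 16: row=13, L[13]='u', prepend. Next row=LF[13]=16
  step 17: row=16, L[16]='q', prepend. Next row=LF[16]=14
Reversed output: quokkacincinnati$

Answer: quokkacincinnati$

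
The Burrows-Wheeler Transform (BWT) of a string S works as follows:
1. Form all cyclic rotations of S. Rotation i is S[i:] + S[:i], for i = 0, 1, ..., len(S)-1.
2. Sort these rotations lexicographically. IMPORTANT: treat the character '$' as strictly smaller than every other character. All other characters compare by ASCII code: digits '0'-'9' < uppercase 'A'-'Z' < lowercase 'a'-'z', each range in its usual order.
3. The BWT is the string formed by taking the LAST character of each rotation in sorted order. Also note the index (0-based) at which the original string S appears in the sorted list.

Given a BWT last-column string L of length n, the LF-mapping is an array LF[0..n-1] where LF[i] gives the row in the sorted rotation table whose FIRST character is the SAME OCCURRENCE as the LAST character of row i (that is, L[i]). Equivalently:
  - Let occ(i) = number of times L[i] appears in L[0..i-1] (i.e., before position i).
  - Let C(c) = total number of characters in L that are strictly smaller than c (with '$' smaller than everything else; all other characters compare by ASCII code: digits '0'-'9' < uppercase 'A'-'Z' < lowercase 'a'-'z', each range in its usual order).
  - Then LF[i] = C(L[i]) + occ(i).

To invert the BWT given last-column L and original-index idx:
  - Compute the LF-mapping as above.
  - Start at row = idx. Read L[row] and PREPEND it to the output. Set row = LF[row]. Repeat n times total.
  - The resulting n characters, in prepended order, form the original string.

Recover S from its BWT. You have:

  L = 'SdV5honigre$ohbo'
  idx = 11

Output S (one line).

LF mapping: 2 5 3 1 8 12 11 10 7 15 6 0 13 9 4 14
Walk LF starting at row 11, prepending L[row]:
  step 1: row=11, L[11]='$', prepend. Next row=LF[11]=0
  step 2: row=0, L[0]='S', prepend. Next row=LF[0]=2
  step 3: row=2, L[2]='V', prepend. Next row=LF[2]=3
  step 4: row=3, L[3]='5', prepend. Next row=LF[3]=1
  step 5: row=1, L[1]='d', prepend. Next row=LF[1]=5
  step 6: row=5, L[5]='o', prepend. Next row=LF[5]=12
  step 7: row=12, L[12]='o', prepend. Next row=LF[12]=13
  step 8: row=13, L[13]='h', prepend. Next row=LF[13]=9
  step 9: row=9, L[9]='r', prepend. Next row=LF[9]=15
  step 10: row=15, L[15]='o', prepend. Next row=LF[15]=14
  step 11: row=14, L[14]='b', prepend. Next row=LF[14]=4
  step 12: row=4, L[4]='h', prepend. Next row=LF[4]=8
  step 13: row=8, L[8]='g', prepend. Next row=LF[8]=7
  step 14: row=7, L[7]='i', prepend. Next row=LF[7]=10
  step 15: row=10, L[10]='e', prepend. Next row=LF[10]=6
  step 16: row=6, L[6]='n', prepend. Next row=LF[6]=11
Reversed output: neighborhood5VS$

Answer: neighborhood5VS$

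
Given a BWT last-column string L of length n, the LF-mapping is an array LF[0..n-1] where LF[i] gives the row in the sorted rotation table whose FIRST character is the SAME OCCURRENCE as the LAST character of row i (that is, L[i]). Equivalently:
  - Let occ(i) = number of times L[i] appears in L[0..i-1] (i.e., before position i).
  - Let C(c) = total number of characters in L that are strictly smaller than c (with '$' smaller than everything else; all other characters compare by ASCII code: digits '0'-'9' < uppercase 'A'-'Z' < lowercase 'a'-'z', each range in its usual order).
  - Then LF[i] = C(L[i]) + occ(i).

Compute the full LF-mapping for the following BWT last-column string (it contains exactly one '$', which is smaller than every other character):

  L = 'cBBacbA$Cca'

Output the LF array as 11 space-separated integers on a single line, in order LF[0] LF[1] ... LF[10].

Answer: 8 2 3 5 9 7 1 0 4 10 6

Derivation:
Char counts: '$':1, 'A':1, 'B':2, 'C':1, 'a':2, 'b':1, 'c':3
C (first-col start): C('$')=0, C('A')=1, C('B')=2, C('C')=4, C('a')=5, C('b')=7, C('c')=8
L[0]='c': occ=0, LF[0]=C('c')+0=8+0=8
L[1]='B': occ=0, LF[1]=C('B')+0=2+0=2
L[2]='B': occ=1, LF[2]=C('B')+1=2+1=3
L[3]='a': occ=0, LF[3]=C('a')+0=5+0=5
L[4]='c': occ=1, LF[4]=C('c')+1=8+1=9
L[5]='b': occ=0, LF[5]=C('b')+0=7+0=7
L[6]='A': occ=0, LF[6]=C('A')+0=1+0=1
L[7]='$': occ=0, LF[7]=C('$')+0=0+0=0
L[8]='C': occ=0, LF[8]=C('C')+0=4+0=4
L[9]='c': occ=2, LF[9]=C('c')+2=8+2=10
L[10]='a': occ=1, LF[10]=C('a')+1=5+1=6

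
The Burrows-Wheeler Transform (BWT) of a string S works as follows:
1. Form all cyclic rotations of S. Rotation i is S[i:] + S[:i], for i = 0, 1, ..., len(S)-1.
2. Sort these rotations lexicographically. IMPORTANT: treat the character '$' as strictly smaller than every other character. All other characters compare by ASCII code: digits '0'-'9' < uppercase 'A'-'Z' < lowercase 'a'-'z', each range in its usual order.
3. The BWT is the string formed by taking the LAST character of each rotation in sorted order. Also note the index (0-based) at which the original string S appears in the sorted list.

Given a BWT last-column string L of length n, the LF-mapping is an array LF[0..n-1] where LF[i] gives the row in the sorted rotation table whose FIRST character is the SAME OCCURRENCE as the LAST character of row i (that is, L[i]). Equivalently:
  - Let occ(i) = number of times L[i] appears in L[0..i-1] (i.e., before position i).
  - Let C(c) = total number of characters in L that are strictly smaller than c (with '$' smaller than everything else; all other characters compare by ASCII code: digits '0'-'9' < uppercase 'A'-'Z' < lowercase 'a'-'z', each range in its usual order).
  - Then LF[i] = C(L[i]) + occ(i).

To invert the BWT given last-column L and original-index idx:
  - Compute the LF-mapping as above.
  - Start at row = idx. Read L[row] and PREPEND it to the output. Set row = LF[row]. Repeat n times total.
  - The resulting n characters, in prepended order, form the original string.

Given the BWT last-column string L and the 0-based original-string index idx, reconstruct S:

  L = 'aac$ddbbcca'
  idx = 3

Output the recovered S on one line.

Answer: adbccdbcaa$

Derivation:
LF mapping: 1 2 6 0 9 10 4 5 7 8 3
Walk LF starting at row 3, prepending L[row]:
  step 1: row=3, L[3]='$', prepend. Next row=LF[3]=0
  step 2: row=0, L[0]='a', prepend. Next row=LF[0]=1
  step 3: row=1, L[1]='a', prepend. Next row=LF[1]=2
  step 4: row=2, L[2]='c', prepend. Next row=LF[2]=6
  step 5: row=6, L[6]='b', prepend. Next row=LF[6]=4
  step 6: row=4, L[4]='d', prepend. Next row=LF[4]=9
  step 7: row=9, L[9]='c', prepend. Next row=LF[9]=8
  step 8: row=8, L[8]='c', prepend. Next row=LF[8]=7
  step 9: row=7, L[7]='b', prepend. Next row=LF[7]=5
  step 10: row=5, L[5]='d', prepend. Next row=LF[5]=10
  step 11: row=10, L[10]='a', prepend. Next row=LF[10]=3
Reversed output: adbccdbcaa$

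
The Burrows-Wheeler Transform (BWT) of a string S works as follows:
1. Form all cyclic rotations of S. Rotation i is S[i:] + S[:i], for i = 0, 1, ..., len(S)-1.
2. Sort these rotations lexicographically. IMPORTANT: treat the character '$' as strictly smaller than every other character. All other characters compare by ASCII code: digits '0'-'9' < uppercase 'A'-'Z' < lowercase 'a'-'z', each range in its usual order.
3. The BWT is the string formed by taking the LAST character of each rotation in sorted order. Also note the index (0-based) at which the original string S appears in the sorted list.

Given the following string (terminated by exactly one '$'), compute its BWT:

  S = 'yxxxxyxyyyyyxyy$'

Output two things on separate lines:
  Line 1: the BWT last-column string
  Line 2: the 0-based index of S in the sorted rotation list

All 16 rotations (rotation i = S[i:]+S[:i]):
  rot[0] = yxxxxyxyyyyyxyy$
  rot[1] = xxxxyxyyyyyxyy$y
  rot[2] = xxxyxyyyyyxyy$yx
  rot[3] = xxyxyyyyyxyy$yxx
  rot[4] = xyxyyyyyxyy$yxxx
  rot[5] = yxyyyyyxyy$yxxxx
  rot[6] = xyyyyyxyy$yxxxxy
  rot[7] = yyyyyxyy$yxxxxyx
  rot[8] = yyyyxyy$yxxxxyxy
  rot[9] = yyyxyy$yxxxxyxyy
  rot[10] = yyxyy$yxxxxyxyyy
  rot[11] = yxyy$yxxxxyxyyyy
  rot[12] = xyy$yxxxxyxyyyyy
  rot[13] = yy$yxxxxyxyyyyyx
  rot[14] = y$yxxxxyxyyyyyxy
  rot[15] = $yxxxxyxyyyyyxyy
Sorted (with $ < everything):
  sorted[0] = $yxxxxyxyyyyyxyy  (last char: 'y')
  sorted[1] = xxxxyxyyyyyxyy$y  (last char: 'y')
  sorted[2] = xxxyxyyyyyxyy$yx  (last char: 'x')
  sorted[3] = xxyxyyyyyxyy$yxx  (last char: 'x')
  sorted[4] = xyxyyyyyxyy$yxxx  (last char: 'x')
  sorted[5] = xyy$yxxxxyxyyyyy  (last char: 'y')
  sorted[6] = xyyyyyxyy$yxxxxy  (last char: 'y')
  sorted[7] = y$yxxxxyxyyyyyxy  (last char: 'y')
  sorted[8] = yxxxxyxyyyyyxyy$  (last char: '$')
  sorted[9] = yxyy$yxxxxyxyyyy  (last char: 'y')
  sorted[10] = yxyyyyyxyy$yxxxx  (last char: 'x')
  sorted[11] = yy$yxxxxyxyyyyyx  (last char: 'x')
  sorted[12] = yyxyy$yxxxxyxyyy  (last char: 'y')
  sorted[13] = yyyxyy$yxxxxyxyy  (last char: 'y')
  sorted[14] = yyyyxyy$yxxxxyxy  (last char: 'y')
  sorted[15] = yyyyyxyy$yxxxxyx  (last char: 'x')
Last column: yyxxxyyy$yxxyyyx
Original string S is at sorted index 8

Answer: yyxxxyyy$yxxyyyx
8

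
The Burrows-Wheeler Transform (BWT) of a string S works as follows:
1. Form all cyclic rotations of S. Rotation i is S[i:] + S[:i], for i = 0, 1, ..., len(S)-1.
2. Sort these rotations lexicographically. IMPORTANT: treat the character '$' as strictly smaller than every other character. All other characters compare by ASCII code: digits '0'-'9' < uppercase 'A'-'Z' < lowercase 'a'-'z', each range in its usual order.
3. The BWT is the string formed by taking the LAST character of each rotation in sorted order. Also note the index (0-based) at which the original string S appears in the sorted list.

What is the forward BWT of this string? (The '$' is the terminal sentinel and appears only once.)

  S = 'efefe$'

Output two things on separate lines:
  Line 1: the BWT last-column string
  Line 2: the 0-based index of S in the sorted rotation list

Answer: eff$ee
3

Derivation:
All 6 rotations (rotation i = S[i:]+S[:i]):
  rot[0] = efefe$
  rot[1] = fefe$e
  rot[2] = efe$ef
  rot[3] = fe$efe
  rot[4] = e$efef
  rot[5] = $efefe
Sorted (with $ < everything):
  sorted[0] = $efefe  (last char: 'e')
  sorted[1] = e$efef  (last char: 'f')
  sorted[2] = efe$ef  (last char: 'f')
  sorted[3] = efefe$  (last char: '$')
  sorted[4] = fe$efe  (last char: 'e')
  sorted[5] = fefe$e  (last char: 'e')
Last column: eff$ee
Original string S is at sorted index 3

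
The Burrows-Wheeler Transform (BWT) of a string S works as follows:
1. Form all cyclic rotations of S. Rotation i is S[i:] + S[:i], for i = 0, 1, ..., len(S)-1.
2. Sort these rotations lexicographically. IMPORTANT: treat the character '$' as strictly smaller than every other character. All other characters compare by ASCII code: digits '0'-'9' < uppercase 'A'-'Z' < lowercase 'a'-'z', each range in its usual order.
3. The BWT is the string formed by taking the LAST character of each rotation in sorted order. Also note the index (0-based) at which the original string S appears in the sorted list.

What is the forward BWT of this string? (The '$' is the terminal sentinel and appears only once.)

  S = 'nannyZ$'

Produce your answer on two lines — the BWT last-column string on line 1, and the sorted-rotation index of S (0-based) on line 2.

Answer: Zyn$ann
3

Derivation:
All 7 rotations (rotation i = S[i:]+S[:i]):
  rot[0] = nannyZ$
  rot[1] = annyZ$n
  rot[2] = nnyZ$na
  rot[3] = nyZ$nan
  rot[4] = yZ$nann
  rot[5] = Z$nanny
  rot[6] = $nannyZ
Sorted (with $ < everything):
  sorted[0] = $nannyZ  (last char: 'Z')
  sorted[1] = Z$nanny  (last char: 'y')
  sorted[2] = annyZ$n  (last char: 'n')
  sorted[3] = nannyZ$  (last char: '$')
  sorted[4] = nnyZ$na  (last char: 'a')
  sorted[5] = nyZ$nan  (last char: 'n')
  sorted[6] = yZ$nann  (last char: 'n')
Last column: Zyn$ann
Original string S is at sorted index 3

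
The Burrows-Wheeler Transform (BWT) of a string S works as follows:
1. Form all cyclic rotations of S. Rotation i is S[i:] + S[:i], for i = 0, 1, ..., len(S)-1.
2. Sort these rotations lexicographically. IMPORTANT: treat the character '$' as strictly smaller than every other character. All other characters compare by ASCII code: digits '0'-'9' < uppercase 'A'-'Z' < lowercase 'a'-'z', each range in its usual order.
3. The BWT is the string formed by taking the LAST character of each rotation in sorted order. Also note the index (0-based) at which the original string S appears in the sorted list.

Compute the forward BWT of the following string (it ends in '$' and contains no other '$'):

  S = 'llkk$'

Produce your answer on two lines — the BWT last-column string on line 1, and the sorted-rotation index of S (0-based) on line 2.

Answer: kkll$
4

Derivation:
All 5 rotations (rotation i = S[i:]+S[:i]):
  rot[0] = llkk$
  rot[1] = lkk$l
  rot[2] = kk$ll
  rot[3] = k$llk
  rot[4] = $llkk
Sorted (with $ < everything):
  sorted[0] = $llkk  (last char: 'k')
  sorted[1] = k$llk  (last char: 'k')
  sorted[2] = kk$ll  (last char: 'l')
  sorted[3] = lkk$l  (last char: 'l')
  sorted[4] = llkk$  (last char: '$')
Last column: kkll$
Original string S is at sorted index 4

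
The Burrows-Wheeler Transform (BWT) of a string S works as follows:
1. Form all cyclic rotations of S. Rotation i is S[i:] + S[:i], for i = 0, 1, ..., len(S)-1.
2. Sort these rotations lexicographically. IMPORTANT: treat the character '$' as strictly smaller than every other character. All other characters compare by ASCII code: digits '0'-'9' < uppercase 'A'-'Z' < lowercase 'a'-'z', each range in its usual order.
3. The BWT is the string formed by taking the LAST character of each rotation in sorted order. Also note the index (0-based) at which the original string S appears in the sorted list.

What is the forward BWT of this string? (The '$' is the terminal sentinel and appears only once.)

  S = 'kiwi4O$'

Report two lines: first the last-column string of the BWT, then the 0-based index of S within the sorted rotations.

Answer: Oi4wk$i
5

Derivation:
All 7 rotations (rotation i = S[i:]+S[:i]):
  rot[0] = kiwi4O$
  rot[1] = iwi4O$k
  rot[2] = wi4O$ki
  rot[3] = i4O$kiw
  rot[4] = 4O$kiwi
  rot[5] = O$kiwi4
  rot[6] = $kiwi4O
Sorted (with $ < everything):
  sorted[0] = $kiwi4O  (last char: 'O')
  sorted[1] = 4O$kiwi  (last char: 'i')
  sorted[2] = O$kiwi4  (last char: '4')
  sorted[3] = i4O$kiw  (last char: 'w')
  sorted[4] = iwi4O$k  (last char: 'k')
  sorted[5] = kiwi4O$  (last char: '$')
  sorted[6] = wi4O$ki  (last char: 'i')
Last column: Oi4wk$i
Original string S is at sorted index 5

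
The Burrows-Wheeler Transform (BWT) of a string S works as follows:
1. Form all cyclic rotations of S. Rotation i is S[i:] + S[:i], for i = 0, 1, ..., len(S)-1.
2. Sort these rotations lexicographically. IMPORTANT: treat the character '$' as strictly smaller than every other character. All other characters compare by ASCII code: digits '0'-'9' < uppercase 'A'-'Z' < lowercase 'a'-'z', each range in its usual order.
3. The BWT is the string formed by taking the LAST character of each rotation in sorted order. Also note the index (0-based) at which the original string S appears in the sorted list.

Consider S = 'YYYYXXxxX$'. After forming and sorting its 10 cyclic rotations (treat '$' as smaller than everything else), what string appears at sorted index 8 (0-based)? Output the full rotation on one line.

All 10 rotations (rotation i = S[i:]+S[:i]):
  rot[0] = YYYYXXxxX$
  rot[1] = YYYXXxxX$Y
  rot[2] = YYXXxxX$YY
  rot[3] = YXXxxX$YYY
  rot[4] = XXxxX$YYYY
  rot[5] = XxxX$YYYYX
  rot[6] = xxX$YYYYXX
  rot[7] = xX$YYYYXXx
  rot[8] = X$YYYYXXxx
  rot[9] = $YYYYXXxxX
Sorted (with $ < everything):
  sorted[0] = $YYYYXXxxX
  sorted[1] = X$YYYYXXxx
  sorted[2] = XXxxX$YYYY
  sorted[3] = XxxX$YYYYX
  sorted[4] = YXXxxX$YYY
  sorted[5] = YYXXxxX$YY
  sorted[6] = YYYXXxxX$Y
  sorted[7] = YYYYXXxxX$
  sorted[8] = xX$YYYYXXx
  sorted[9] = xxX$YYYYXX
sorted[8] = xX$YYYYXXx

Answer: xX$YYYYXXx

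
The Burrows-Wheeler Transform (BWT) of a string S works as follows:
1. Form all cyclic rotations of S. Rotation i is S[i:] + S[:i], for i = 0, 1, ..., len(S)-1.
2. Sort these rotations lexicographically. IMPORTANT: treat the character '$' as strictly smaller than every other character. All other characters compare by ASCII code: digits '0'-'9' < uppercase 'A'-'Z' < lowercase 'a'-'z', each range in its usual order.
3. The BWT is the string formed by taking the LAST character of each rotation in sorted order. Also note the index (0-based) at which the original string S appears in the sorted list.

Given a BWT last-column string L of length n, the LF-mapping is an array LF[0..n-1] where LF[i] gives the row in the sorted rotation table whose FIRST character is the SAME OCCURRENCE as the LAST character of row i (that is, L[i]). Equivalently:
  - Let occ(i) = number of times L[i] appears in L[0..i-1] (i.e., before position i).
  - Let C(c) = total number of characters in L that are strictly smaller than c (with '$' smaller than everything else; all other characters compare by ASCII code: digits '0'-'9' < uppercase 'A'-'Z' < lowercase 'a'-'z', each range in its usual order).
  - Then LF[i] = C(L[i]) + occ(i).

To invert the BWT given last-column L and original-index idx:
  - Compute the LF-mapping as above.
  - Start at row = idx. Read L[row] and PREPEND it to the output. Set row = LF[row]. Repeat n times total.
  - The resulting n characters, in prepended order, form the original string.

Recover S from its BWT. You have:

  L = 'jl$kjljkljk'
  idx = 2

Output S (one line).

LF mapping: 1 8 0 5 2 9 3 6 10 4 7
Walk LF starting at row 2, prepending L[row]:
  step 1: row=2, L[2]='$', prepend. Next row=LF[2]=0
  step 2: row=0, L[0]='j', prepend. Next row=LF[0]=1
  step 3: row=1, L[1]='l', prepend. Next row=LF[1]=8
  step 4: row=8, L[8]='l', prepend. Next row=LF[8]=10
  step 5: row=10, L[10]='k', prepend. Next row=LF[10]=7
  step 6: row=7, L[7]='k', prepend. Next row=LF[7]=6
  step 7: row=6, L[6]='j', prepend. Next row=LF[6]=3
  step 8: row=3, L[3]='k', prepend. Next row=LF[3]=5
  step 9: row=5, L[5]='l', prepend. Next row=LF[5]=9
  step 10: row=9, L[9]='j', prepend. Next row=LF[9]=4
  step 11: row=4, L[4]='j', prepend. Next row=LF[4]=2
Reversed output: jjlkjkkllj$

Answer: jjlkjkkllj$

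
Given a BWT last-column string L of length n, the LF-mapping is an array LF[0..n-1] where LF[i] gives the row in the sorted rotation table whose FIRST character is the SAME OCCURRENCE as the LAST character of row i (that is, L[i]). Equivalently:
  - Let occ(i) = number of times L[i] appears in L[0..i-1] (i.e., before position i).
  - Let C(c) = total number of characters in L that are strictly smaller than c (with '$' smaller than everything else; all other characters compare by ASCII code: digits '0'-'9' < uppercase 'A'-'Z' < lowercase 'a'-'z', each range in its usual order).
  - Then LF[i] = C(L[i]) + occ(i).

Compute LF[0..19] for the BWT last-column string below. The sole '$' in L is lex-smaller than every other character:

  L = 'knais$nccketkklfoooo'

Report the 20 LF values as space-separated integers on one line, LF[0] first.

Answer: 7 12 1 6 18 0 13 2 3 8 4 19 9 10 11 5 14 15 16 17

Derivation:
Char counts: '$':1, 'a':1, 'c':2, 'e':1, 'f':1, 'i':1, 'k':4, 'l':1, 'n':2, 'o':4, 's':1, 't':1
C (first-col start): C('$')=0, C('a')=1, C('c')=2, C('e')=4, C('f')=5, C('i')=6, C('k')=7, C('l')=11, C('n')=12, C('o')=14, C('s')=18, C('t')=19
L[0]='k': occ=0, LF[0]=C('k')+0=7+0=7
L[1]='n': occ=0, LF[1]=C('n')+0=12+0=12
L[2]='a': occ=0, LF[2]=C('a')+0=1+0=1
L[3]='i': occ=0, LF[3]=C('i')+0=6+0=6
L[4]='s': occ=0, LF[4]=C('s')+0=18+0=18
L[5]='$': occ=0, LF[5]=C('$')+0=0+0=0
L[6]='n': occ=1, LF[6]=C('n')+1=12+1=13
L[7]='c': occ=0, LF[7]=C('c')+0=2+0=2
L[8]='c': occ=1, LF[8]=C('c')+1=2+1=3
L[9]='k': occ=1, LF[9]=C('k')+1=7+1=8
L[10]='e': occ=0, LF[10]=C('e')+0=4+0=4
L[11]='t': occ=0, LF[11]=C('t')+0=19+0=19
L[12]='k': occ=2, LF[12]=C('k')+2=7+2=9
L[13]='k': occ=3, LF[13]=C('k')+3=7+3=10
L[14]='l': occ=0, LF[14]=C('l')+0=11+0=11
L[15]='f': occ=0, LF[15]=C('f')+0=5+0=5
L[16]='o': occ=0, LF[16]=C('o')+0=14+0=14
L[17]='o': occ=1, LF[17]=C('o')+1=14+1=15
L[18]='o': occ=2, LF[18]=C('o')+2=14+2=16
L[19]='o': occ=3, LF[19]=C('o')+3=14+3=17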